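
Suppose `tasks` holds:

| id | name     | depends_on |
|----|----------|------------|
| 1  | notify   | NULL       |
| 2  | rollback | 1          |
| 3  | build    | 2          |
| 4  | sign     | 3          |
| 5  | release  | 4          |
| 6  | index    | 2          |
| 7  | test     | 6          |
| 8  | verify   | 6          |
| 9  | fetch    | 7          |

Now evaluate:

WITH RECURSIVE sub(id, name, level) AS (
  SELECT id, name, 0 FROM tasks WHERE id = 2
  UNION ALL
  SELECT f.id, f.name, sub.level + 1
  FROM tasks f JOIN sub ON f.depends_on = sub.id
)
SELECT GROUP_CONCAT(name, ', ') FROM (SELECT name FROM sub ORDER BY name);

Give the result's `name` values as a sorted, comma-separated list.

Base: id=2 (rollback) at level 0.
Iteration 1: rows with depends_on in {2} -> build (id 3, level 1), index (id 6, level 1).
Iteration 2: rows with depends_on in {3,6} -> sign (id 4, level 2), test (id 7, level 2), verify (id 8, level 2).
Iteration 3: rows with depends_on in {4,7,8} -> release (id 5, level 3), fetch (id 9, level 3).
Iteration 4: no rows with depends_on in {5,9}; recursion stops.

build, fetch, index, release, rollback, sign, test, verify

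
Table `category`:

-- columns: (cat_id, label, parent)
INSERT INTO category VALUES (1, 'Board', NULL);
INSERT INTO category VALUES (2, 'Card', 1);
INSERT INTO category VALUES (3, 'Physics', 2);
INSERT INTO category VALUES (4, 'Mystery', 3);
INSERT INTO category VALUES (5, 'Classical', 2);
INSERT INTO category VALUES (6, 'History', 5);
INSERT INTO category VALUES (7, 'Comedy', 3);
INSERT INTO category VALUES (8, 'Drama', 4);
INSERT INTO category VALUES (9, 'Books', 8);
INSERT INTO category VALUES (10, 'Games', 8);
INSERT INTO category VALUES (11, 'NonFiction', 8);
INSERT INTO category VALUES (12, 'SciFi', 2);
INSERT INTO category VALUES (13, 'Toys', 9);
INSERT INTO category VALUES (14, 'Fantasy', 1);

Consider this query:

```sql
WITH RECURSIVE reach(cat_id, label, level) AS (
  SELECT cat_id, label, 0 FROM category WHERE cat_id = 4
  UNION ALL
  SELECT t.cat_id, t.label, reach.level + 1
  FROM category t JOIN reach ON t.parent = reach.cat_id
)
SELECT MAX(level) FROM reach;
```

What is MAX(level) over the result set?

3

Base: cat_id=4 (Mystery) at level 0.
Iteration 1: rows with parent in {4} -> Drama (id 8, level 1).
Iteration 2: rows with parent in {8} -> Books (id 9, level 2), Games (id 10, level 2), NonFiction (id 11, level 2).
Iteration 3: rows with parent in {9,10,11} -> Toys (id 13, level 3).
Iteration 4: no rows with parent in {13}; recursion stops.
level values: 0, 1, 2, 2, 2, 3; the maximum is 3.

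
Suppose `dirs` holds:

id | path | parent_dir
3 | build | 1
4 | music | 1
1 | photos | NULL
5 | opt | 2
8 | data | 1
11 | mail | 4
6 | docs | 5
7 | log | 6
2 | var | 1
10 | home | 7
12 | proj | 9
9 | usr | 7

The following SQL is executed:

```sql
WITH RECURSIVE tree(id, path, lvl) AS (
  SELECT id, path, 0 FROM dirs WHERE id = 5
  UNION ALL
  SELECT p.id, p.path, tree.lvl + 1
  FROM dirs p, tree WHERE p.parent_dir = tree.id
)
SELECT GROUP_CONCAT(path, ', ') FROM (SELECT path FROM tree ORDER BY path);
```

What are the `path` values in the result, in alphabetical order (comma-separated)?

docs, home, log, opt, proj, usr

Base: id=5 (opt) at lvl 0.
Iteration 1: rows with parent_dir in {5} -> docs (id 6, lvl 1).
Iteration 2: rows with parent_dir in {6} -> log (id 7, lvl 2).
Iteration 3: rows with parent_dir in {7} -> usr (id 9, lvl 3), home (id 10, lvl 3).
Iteration 4: rows with parent_dir in {9,10} -> proj (id 12, lvl 4).
Iteration 5: no rows with parent_dir in {12}; recursion stops.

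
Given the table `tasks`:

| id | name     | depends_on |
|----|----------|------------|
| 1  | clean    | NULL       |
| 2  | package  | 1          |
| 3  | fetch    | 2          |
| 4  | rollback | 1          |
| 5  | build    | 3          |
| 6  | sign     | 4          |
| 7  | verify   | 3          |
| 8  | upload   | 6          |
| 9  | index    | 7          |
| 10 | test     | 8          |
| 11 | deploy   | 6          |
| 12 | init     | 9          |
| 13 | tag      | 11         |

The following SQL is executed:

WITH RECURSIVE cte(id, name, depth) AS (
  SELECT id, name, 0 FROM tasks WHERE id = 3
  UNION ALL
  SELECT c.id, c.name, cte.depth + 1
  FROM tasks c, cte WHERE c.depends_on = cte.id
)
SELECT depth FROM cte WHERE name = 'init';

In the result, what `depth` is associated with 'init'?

3

Base: id=3 (fetch) at depth 0.
Iteration 1: rows with depends_on in {3} -> build (id 5, depth 1), verify (id 7, depth 1).
Iteration 2: rows with depends_on in {5,7} -> index (id 9, depth 2).
Iteration 3: rows with depends_on in {9} -> init (id 12, depth 3).
Iteration 4: no rows with depends_on in {12}; recursion stops.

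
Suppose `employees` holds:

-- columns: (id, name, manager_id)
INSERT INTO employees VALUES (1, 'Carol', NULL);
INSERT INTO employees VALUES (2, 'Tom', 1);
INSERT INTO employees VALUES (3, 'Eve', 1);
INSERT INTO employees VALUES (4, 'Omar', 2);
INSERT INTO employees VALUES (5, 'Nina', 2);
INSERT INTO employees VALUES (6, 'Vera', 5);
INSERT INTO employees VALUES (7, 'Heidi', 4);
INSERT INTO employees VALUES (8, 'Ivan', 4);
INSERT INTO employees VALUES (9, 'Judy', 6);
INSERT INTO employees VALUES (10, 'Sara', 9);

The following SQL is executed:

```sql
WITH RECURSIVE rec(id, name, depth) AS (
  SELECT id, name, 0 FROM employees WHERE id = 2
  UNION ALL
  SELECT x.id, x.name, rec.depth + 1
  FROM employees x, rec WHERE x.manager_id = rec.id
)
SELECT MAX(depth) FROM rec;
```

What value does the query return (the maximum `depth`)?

4

Base: id=2 (Tom) at depth 0.
Iteration 1: rows with manager_id in {2} -> Omar (id 4, depth 1), Nina (id 5, depth 1).
Iteration 2: rows with manager_id in {4,5} -> Vera (id 6, depth 2), Heidi (id 7, depth 2), Ivan (id 8, depth 2).
Iteration 3: rows with manager_id in {6,7,8} -> Judy (id 9, depth 3).
Iteration 4: rows with manager_id in {9} -> Sara (id 10, depth 4).
Iteration 5: no rows with manager_id in {10}; recursion stops.
depth values: 0, 1, 1, 2, 2, 2, 3, 4; the maximum is 4.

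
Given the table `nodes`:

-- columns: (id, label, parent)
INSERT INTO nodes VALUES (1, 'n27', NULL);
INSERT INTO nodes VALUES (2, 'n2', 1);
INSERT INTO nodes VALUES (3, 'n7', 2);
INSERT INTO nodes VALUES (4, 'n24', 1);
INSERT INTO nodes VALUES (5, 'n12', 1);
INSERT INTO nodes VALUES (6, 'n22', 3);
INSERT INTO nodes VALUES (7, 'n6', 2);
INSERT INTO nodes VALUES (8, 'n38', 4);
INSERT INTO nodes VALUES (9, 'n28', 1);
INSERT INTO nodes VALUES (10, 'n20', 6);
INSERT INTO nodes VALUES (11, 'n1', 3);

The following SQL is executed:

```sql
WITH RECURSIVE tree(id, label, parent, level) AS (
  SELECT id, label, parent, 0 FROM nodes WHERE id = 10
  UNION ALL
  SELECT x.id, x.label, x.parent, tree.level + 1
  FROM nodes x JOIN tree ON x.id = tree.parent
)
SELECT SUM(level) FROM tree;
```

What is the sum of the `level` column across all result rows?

10

Base: id=10 (n20), parent=6, level 0.
Iteration 1: join on id=6 -> n22 (id 6, parent=3, level 1).
Iteration 2: join on id=3 -> n7 (id 3, parent=2, level 2).
Iteration 3: join on id=2 -> n2 (id 2, parent=1, level 3).
Iteration 4: join on id=1 -> n27 (id 1, parent=NULL, level 4).
Iteration 5: parent is NULL; no match; recursion stops.
SUM(level) = 0 + 1 + 2 + 3 + 4 = 10.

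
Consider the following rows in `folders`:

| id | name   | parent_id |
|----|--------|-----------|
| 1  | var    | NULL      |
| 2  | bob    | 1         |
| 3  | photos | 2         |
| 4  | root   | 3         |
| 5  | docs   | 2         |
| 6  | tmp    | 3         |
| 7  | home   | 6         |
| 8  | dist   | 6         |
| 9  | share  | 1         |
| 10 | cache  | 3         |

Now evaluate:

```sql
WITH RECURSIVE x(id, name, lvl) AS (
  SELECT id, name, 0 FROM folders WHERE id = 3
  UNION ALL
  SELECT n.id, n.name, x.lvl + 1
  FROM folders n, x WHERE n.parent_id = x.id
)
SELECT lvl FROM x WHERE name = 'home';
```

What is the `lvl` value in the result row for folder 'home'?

Base: id=3 (photos) at lvl 0.
Iteration 1: rows with parent_id in {3} -> root (id 4, lvl 1), tmp (id 6, lvl 1), cache (id 10, lvl 1).
Iteration 2: rows with parent_id in {4,6,10} -> home (id 7, lvl 2), dist (id 8, lvl 2).
Iteration 3: no rows with parent_id in {7,8}; recursion stops.

2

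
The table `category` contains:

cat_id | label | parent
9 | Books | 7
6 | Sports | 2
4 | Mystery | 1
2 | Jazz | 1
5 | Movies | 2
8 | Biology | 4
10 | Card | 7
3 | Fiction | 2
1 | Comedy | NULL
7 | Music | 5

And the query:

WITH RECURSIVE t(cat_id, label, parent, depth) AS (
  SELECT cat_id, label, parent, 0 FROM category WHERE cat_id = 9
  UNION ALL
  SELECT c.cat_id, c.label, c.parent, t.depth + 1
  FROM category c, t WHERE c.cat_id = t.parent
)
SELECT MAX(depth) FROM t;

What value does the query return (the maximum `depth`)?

4

Base: cat_id=9 (Books), parent=7, depth 0.
Iteration 1: join on cat_id=7 -> Music (id 7, parent=5, depth 1).
Iteration 2: join on cat_id=5 -> Movies (id 5, parent=2, depth 2).
Iteration 3: join on cat_id=2 -> Jazz (id 2, parent=1, depth 3).
Iteration 4: join on cat_id=1 -> Comedy (id 1, parent=NULL, depth 4).
Iteration 5: parent is NULL; no match; recursion stops.
depth values: 0, 1, 2, 3, 4; the maximum is 4.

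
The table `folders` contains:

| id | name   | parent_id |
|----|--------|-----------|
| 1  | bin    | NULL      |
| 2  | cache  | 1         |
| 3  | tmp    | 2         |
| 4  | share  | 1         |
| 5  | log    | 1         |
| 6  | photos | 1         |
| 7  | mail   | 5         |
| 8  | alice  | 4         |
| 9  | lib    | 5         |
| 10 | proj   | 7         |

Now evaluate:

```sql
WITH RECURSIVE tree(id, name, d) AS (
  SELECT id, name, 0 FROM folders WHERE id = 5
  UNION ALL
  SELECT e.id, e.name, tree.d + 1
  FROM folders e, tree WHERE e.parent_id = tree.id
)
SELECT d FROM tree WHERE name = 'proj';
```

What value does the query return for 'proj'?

2

Base: id=5 (log) at d 0.
Iteration 1: rows with parent_id in {5} -> mail (id 7, d 1), lib (id 9, d 1).
Iteration 2: rows with parent_id in {7,9} -> proj (id 10, d 2).
Iteration 3: no rows with parent_id in {10}; recursion stops.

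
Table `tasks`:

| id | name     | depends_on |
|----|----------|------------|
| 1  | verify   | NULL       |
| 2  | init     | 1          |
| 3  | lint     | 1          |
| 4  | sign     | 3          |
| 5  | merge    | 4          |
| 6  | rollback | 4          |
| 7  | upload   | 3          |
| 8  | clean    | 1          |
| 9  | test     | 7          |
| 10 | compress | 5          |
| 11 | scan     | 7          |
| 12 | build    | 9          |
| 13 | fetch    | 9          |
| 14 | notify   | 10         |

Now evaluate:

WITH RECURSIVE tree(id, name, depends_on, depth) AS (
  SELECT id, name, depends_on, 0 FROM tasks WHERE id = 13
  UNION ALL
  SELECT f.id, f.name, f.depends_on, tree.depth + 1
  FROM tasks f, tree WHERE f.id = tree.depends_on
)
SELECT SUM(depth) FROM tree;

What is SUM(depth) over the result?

Base: id=13 (fetch), depends_on=9, depth 0.
Iteration 1: join on id=9 -> test (id 9, depends_on=7, depth 1).
Iteration 2: join on id=7 -> upload (id 7, depends_on=3, depth 2).
Iteration 3: join on id=3 -> lint (id 3, depends_on=1, depth 3).
Iteration 4: join on id=1 -> verify (id 1, depends_on=NULL, depth 4).
Iteration 5: depends_on is NULL; no match; recursion stops.
SUM(depth) = 0 + 1 + 2 + 3 + 4 = 10.

10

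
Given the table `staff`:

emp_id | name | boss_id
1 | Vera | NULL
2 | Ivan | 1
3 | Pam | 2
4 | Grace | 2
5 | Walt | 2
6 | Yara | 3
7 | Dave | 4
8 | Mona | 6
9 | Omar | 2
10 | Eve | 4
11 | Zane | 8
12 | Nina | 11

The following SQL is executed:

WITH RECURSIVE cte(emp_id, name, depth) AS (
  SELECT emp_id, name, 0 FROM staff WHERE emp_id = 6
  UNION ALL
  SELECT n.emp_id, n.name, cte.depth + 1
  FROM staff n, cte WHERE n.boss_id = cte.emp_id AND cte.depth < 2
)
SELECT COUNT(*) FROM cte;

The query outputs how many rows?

3

Base: emp_id=6 (Yara) at depth 0.
Iteration 1: rows with boss_id in {6} -> Mona (id 8, depth 1).
Iteration 2: rows with boss_id in {8} -> Zane (id 11, depth 2).
Iteration 3: depth < 2 fails for all current rows; recursion stops.
Total rows emitted: 3.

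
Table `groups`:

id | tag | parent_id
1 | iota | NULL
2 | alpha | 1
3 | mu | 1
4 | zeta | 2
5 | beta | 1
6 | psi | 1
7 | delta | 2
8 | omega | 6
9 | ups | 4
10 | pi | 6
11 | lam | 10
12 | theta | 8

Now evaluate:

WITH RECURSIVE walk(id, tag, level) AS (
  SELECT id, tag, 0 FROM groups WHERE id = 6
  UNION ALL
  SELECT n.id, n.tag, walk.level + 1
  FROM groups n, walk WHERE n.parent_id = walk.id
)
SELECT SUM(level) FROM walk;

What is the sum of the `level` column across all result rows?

Base: id=6 (psi) at level 0.
Iteration 1: rows with parent_id in {6} -> omega (id 8, level 1), pi (id 10, level 1).
Iteration 2: rows with parent_id in {8,10} -> lam (id 11, level 2), theta (id 12, level 2).
Iteration 3: no rows with parent_id in {11,12}; recursion stops.
SUM(level) = 0 + 1 + 1 + 2 + 2 = 6.

6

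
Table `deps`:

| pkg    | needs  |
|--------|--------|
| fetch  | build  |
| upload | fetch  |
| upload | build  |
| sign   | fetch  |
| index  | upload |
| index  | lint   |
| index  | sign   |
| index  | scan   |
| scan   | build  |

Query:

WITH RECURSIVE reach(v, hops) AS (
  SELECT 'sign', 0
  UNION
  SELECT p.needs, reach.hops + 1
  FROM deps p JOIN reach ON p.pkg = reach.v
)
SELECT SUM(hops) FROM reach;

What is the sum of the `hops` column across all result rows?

Base: (sign, hops=0).
Iteration 1: edges from {sign} -> (fetch, hops=1).
Iteration 2: edges from {fetch} -> (build, hops=2).
Iteration 3: no outgoing edges from {build}; recursion stops.
SUM(hops) = 0 + 1 + 2 = 3.

3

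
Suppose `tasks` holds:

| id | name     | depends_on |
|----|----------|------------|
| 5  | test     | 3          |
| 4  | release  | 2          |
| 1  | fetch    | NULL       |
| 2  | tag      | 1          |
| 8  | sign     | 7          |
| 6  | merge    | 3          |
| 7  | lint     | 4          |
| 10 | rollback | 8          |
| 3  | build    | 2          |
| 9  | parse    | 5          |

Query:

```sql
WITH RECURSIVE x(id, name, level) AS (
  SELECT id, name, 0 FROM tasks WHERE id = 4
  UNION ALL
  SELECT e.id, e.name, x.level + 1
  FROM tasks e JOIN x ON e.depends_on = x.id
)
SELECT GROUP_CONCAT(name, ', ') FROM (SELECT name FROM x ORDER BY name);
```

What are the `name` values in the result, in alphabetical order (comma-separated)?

Base: id=4 (release) at level 0.
Iteration 1: rows with depends_on in {4} -> lint (id 7, level 1).
Iteration 2: rows with depends_on in {7} -> sign (id 8, level 2).
Iteration 3: rows with depends_on in {8} -> rollback (id 10, level 3).
Iteration 4: no rows with depends_on in {10}; recursion stops.

lint, release, rollback, sign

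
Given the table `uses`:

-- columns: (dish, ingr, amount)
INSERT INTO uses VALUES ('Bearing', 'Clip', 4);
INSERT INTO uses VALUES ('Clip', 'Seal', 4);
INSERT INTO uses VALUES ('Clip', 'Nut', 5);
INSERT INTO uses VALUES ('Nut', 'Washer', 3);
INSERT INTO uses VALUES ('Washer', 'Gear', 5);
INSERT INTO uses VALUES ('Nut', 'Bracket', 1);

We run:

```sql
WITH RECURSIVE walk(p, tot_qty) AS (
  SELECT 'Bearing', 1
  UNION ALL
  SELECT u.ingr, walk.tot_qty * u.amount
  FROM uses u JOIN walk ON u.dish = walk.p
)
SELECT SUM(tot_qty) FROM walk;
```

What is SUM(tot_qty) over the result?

421

Base: (Bearing, tot_qty=1).
Iteration 1: components of {Bearing} -> Clip = 1*4 = 4.
Iteration 2: components of {Clip} -> Nut = 4*5 = 20, Seal = 4*4 = 16.
Iteration 3: components of {Nut,Seal} -> Bracket = 20*1 = 20, Washer = 20*3 = 60.
Iteration 4: components of {Bracket,Washer} -> Gear = 60*5 = 300.
Iteration 5: no further components; recursion stops.
SUM(tot_qty) = 1 + 4 + 16 + 20 + 60 + 20 + 300 = 421.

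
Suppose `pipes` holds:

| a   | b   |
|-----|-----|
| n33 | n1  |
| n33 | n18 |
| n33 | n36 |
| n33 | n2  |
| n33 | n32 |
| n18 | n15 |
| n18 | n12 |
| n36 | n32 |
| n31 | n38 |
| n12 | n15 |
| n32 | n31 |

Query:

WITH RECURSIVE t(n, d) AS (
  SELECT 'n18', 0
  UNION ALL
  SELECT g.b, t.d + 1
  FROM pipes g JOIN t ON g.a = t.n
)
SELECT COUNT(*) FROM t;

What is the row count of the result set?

Base: (n18, d=0).
Iteration 1: edges from {n18} -> (n12, d=1), (n15, d=1).
Iteration 2: edges from {n12,n15} -> (n15, d=2).
Iteration 3: no outgoing edges from {n15}; recursion stops.
Total rows emitted: 4.

4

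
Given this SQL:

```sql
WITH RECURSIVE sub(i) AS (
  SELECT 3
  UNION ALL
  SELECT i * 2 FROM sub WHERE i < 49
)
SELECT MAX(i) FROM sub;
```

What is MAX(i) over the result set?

Base: i=3.
Iteration 1: 3 < 49 holds -> i = 3 * 2 = 6.
Iteration 2: 6 < 49 holds -> i = 6 * 2 = 12.
Iteration 3: 12 < 49 holds -> i = 12 * 2 = 24.
Iteration 4: 24 < 49 holds -> i = 24 * 2 = 48.
Iteration 5: 48 < 49 holds -> i = 48 * 2 = 96.
Iteration 6: 96 < 49 fails; recursion stops.
i values: 3, 6, 12, 24, 48, 96; the maximum is 96.

96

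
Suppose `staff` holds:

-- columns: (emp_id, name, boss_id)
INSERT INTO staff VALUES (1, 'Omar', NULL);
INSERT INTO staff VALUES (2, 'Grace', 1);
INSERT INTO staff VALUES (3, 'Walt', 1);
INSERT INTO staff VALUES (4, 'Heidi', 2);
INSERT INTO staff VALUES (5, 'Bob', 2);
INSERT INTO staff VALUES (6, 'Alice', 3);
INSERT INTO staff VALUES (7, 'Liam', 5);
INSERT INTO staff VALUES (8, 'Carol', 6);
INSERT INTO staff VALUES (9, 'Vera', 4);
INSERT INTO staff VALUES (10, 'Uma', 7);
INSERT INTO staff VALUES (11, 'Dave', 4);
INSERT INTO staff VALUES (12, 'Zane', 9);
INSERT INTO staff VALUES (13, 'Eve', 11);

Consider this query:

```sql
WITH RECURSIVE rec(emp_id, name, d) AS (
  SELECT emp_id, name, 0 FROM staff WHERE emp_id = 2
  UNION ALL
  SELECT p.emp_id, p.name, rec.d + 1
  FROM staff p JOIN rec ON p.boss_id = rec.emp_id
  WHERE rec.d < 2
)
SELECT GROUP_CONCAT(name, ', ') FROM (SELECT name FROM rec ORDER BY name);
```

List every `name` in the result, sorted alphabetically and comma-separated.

Bob, Dave, Grace, Heidi, Liam, Vera

Base: emp_id=2 (Grace) at d 0.
Iteration 1: rows with boss_id in {2} -> Heidi (id 4, d 1), Bob (id 5, d 1).
Iteration 2: rows with boss_id in {4,5} -> Liam (id 7, d 2), Vera (id 9, d 2), Dave (id 11, d 2).
Iteration 3: d < 2 fails for all current rows; recursion stops.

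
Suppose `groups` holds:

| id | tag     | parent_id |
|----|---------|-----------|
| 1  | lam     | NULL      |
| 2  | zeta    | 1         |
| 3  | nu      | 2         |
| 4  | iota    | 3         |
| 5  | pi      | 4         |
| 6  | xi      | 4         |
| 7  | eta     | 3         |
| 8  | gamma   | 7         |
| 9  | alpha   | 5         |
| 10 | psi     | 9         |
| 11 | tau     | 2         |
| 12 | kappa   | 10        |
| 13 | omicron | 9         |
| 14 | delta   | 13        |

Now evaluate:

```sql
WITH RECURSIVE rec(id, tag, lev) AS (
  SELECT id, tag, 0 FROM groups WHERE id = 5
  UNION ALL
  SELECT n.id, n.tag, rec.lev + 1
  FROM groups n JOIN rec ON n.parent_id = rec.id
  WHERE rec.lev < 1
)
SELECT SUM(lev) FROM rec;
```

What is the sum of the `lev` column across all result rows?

Base: id=5 (pi) at lev 0.
Iteration 1: rows with parent_id in {5} -> alpha (id 9, lev 1).
Iteration 2: lev < 1 fails for all current rows; recursion stops.
SUM(lev) = 0 + 1 = 1.

1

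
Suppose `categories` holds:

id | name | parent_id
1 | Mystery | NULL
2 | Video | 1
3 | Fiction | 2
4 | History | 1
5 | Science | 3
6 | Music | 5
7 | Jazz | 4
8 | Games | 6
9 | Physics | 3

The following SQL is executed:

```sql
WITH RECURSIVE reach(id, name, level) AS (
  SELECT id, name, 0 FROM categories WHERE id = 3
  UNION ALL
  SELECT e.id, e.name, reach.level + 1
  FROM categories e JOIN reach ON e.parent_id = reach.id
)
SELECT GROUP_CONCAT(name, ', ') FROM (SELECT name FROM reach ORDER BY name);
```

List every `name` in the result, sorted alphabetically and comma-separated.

Fiction, Games, Music, Physics, Science

Base: id=3 (Fiction) at level 0.
Iteration 1: rows with parent_id in {3} -> Science (id 5, level 1), Physics (id 9, level 1).
Iteration 2: rows with parent_id in {5,9} -> Music (id 6, level 2).
Iteration 3: rows with parent_id in {6} -> Games (id 8, level 3).
Iteration 4: no rows with parent_id in {8}; recursion stops.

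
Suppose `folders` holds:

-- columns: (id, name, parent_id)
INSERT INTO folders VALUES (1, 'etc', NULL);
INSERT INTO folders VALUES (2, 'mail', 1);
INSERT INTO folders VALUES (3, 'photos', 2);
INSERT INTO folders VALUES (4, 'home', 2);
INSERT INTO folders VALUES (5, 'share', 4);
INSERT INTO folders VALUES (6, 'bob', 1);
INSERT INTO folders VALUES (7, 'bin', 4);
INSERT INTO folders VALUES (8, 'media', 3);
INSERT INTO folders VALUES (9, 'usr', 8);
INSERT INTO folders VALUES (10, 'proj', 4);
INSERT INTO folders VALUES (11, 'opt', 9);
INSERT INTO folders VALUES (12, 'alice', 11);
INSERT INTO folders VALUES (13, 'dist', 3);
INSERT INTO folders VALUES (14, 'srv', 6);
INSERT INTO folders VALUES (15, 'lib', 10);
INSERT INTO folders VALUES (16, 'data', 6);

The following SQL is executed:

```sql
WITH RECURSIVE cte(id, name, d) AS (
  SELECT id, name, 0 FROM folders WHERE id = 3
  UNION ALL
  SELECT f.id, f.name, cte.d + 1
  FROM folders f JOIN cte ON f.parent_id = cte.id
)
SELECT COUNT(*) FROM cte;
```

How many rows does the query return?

Base: id=3 (photos) at d 0.
Iteration 1: rows with parent_id in {3} -> media (id 8, d 1), dist (id 13, d 1).
Iteration 2: rows with parent_id in {8,13} -> usr (id 9, d 2).
Iteration 3: rows with parent_id in {9} -> opt (id 11, d 3).
Iteration 4: rows with parent_id in {11} -> alice (id 12, d 4).
Iteration 5: no rows with parent_id in {12}; recursion stops.
Total rows emitted: 6.

6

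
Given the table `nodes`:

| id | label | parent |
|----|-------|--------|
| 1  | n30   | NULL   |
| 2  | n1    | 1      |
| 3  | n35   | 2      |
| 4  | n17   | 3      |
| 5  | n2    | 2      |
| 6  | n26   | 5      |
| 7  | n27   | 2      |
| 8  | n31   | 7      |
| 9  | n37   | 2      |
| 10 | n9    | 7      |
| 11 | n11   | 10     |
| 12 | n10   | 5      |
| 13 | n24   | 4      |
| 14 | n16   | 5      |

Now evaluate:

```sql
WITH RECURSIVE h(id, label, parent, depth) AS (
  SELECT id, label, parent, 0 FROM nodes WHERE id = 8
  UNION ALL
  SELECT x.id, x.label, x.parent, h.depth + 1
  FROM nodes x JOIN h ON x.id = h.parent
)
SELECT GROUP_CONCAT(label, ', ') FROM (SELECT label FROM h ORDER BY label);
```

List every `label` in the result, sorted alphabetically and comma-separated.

Base: id=8 (n31), parent=7, depth 0.
Iteration 1: join on id=7 -> n27 (id 7, parent=2, depth 1).
Iteration 2: join on id=2 -> n1 (id 2, parent=1, depth 2).
Iteration 3: join on id=1 -> n30 (id 1, parent=NULL, depth 3).
Iteration 4: parent is NULL; no match; recursion stops.

n1, n27, n30, n31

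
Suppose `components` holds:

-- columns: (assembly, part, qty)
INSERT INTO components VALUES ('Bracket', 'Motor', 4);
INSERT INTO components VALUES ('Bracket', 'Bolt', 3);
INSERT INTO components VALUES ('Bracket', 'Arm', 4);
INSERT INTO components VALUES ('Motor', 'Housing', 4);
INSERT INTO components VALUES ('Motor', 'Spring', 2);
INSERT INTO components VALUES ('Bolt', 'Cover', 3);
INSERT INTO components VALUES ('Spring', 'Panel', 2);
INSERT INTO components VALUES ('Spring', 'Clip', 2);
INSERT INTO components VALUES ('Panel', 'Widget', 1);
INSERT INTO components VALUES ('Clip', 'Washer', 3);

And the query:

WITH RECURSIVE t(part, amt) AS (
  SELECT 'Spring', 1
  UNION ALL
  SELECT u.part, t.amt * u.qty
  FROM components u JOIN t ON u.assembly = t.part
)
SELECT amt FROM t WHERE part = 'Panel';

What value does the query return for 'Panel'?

2

Base: (Spring, amt=1).
Iteration 1: components of {Spring} -> Clip = 1*2 = 2, Panel = 1*2 = 2.
Iteration 2: components of {Clip,Panel} -> Washer = 2*3 = 6, Widget = 2*1 = 2.
Iteration 3: no further components; recursion stops.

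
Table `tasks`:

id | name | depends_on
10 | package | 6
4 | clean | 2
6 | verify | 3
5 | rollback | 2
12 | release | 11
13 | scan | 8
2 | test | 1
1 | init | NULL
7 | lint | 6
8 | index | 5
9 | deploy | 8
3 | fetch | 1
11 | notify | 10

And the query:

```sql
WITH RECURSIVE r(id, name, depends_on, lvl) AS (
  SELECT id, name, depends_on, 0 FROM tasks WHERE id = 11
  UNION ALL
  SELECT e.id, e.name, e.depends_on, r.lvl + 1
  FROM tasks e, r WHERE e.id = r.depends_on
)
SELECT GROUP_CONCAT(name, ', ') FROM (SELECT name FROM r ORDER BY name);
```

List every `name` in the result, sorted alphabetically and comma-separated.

fetch, init, notify, package, verify

Base: id=11 (notify), depends_on=10, lvl 0.
Iteration 1: join on id=10 -> package (id 10, depends_on=6, lvl 1).
Iteration 2: join on id=6 -> verify (id 6, depends_on=3, lvl 2).
Iteration 3: join on id=3 -> fetch (id 3, depends_on=1, lvl 3).
Iteration 4: join on id=1 -> init (id 1, depends_on=NULL, lvl 4).
Iteration 5: depends_on is NULL; no match; recursion stops.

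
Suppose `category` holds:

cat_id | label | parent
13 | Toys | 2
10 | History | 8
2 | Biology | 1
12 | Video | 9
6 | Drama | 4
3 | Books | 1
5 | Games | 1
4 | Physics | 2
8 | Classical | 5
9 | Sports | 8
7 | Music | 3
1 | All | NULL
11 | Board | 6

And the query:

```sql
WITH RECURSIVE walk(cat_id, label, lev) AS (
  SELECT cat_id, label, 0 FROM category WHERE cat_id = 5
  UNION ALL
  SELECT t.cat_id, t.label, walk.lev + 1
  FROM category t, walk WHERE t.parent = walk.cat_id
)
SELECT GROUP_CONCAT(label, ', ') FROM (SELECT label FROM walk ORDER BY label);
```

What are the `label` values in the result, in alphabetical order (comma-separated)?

Base: cat_id=5 (Games) at lev 0.
Iteration 1: rows with parent in {5} -> Classical (id 8, lev 1).
Iteration 2: rows with parent in {8} -> Sports (id 9, lev 2), History (id 10, lev 2).
Iteration 3: rows with parent in {9,10} -> Video (id 12, lev 3).
Iteration 4: no rows with parent in {12}; recursion stops.

Classical, Games, History, Sports, Video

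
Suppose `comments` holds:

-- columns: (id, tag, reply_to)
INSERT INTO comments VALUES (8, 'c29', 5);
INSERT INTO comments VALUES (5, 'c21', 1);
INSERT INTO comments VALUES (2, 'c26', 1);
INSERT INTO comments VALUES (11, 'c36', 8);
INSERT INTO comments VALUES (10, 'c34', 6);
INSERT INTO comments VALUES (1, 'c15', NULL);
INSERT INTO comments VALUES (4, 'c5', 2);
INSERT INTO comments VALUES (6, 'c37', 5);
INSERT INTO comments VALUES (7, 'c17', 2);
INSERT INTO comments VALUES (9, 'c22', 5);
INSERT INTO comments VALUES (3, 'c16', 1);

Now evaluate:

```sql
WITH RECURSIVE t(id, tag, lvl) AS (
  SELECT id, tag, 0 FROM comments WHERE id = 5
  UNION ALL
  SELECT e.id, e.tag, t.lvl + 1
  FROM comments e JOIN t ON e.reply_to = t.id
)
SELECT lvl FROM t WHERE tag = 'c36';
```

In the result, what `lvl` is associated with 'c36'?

Base: id=5 (c21) at lvl 0.
Iteration 1: rows with reply_to in {5} -> c37 (id 6, lvl 1), c29 (id 8, lvl 1), c22 (id 9, lvl 1).
Iteration 2: rows with reply_to in {6,8,9} -> c34 (id 10, lvl 2), c36 (id 11, lvl 2).
Iteration 3: no rows with reply_to in {10,11}; recursion stops.

2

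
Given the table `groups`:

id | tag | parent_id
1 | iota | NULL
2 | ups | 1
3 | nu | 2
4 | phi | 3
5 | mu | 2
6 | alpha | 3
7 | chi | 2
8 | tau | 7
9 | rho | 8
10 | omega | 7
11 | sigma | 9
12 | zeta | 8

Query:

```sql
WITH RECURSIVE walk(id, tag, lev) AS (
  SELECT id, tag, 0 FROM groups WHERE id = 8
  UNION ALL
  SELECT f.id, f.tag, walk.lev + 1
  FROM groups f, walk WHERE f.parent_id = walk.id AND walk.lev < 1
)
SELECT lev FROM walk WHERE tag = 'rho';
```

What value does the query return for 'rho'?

1

Base: id=8 (tau) at lev 0.
Iteration 1: rows with parent_id in {8} -> rho (id 9, lev 1), zeta (id 12, lev 1).
Iteration 2: lev < 1 fails for all current rows; recursion stops.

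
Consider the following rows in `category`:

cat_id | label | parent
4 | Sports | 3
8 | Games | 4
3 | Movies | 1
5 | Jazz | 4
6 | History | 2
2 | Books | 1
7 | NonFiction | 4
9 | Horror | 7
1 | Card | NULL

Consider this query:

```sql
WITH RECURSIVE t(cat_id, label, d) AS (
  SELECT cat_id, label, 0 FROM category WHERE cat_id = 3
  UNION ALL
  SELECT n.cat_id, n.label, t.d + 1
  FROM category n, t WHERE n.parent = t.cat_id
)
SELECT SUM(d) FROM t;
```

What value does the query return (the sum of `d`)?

10

Base: cat_id=3 (Movies) at d 0.
Iteration 1: rows with parent in {3} -> Sports (id 4, d 1).
Iteration 2: rows with parent in {4} -> Jazz (id 5, d 2), NonFiction (id 7, d 2), Games (id 8, d 2).
Iteration 3: rows with parent in {5,7,8} -> Horror (id 9, d 3).
Iteration 4: no rows with parent in {9}; recursion stops.
SUM(d) = 0 + 1 + 2 + 2 + 2 + 3 = 10.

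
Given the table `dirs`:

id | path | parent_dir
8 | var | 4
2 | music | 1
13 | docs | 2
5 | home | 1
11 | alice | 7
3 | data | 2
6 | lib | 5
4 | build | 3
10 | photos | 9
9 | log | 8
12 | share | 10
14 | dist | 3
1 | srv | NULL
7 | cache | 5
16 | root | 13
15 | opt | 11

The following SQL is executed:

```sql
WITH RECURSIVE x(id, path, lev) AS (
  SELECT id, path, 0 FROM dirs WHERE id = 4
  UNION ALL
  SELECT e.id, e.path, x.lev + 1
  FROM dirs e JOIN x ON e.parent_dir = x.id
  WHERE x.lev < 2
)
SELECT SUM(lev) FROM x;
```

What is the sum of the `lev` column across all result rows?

Base: id=4 (build) at lev 0.
Iteration 1: rows with parent_dir in {4} -> var (id 8, lev 1).
Iteration 2: rows with parent_dir in {8} -> log (id 9, lev 2).
Iteration 3: lev < 2 fails for all current rows; recursion stops.
SUM(lev) = 0 + 1 + 2 = 3.

3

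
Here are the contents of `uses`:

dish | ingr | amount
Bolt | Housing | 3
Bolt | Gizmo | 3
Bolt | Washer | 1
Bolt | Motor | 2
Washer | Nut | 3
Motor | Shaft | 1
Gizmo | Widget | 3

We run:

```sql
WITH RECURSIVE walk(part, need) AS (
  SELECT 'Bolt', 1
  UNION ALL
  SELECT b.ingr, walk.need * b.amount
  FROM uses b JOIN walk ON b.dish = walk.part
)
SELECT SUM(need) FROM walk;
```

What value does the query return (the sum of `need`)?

24

Base: (Bolt, need=1).
Iteration 1: components of {Bolt} -> Gizmo = 1*3 = 3, Housing = 1*3 = 3, Motor = 1*2 = 2, Washer = 1*1 = 1.
Iteration 2: components of {Gizmo,Housing,Motor,Washer} -> Nut = 1*3 = 3, Shaft = 2*1 = 2, Widget = 3*3 = 9.
Iteration 3: no further components; recursion stops.
SUM(need) = 1 + 3 + 3 + 1 + 2 + 9 + 3 + 2 = 24.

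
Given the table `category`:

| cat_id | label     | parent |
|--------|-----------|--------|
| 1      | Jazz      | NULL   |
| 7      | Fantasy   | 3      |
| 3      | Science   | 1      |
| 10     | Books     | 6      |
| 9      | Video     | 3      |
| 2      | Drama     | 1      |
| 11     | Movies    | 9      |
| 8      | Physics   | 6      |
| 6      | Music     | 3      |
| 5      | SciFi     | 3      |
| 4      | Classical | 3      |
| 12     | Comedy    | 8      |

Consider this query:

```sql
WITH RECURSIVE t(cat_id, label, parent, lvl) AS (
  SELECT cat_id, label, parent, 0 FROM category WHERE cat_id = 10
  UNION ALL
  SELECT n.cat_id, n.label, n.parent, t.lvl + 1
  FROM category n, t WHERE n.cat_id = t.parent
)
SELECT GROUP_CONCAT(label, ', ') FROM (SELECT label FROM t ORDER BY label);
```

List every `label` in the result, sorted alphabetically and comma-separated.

Books, Jazz, Music, Science

Base: cat_id=10 (Books), parent=6, lvl 0.
Iteration 1: join on cat_id=6 -> Music (id 6, parent=3, lvl 1).
Iteration 2: join on cat_id=3 -> Science (id 3, parent=1, lvl 2).
Iteration 3: join on cat_id=1 -> Jazz (id 1, parent=NULL, lvl 3).
Iteration 4: parent is NULL; no match; recursion stops.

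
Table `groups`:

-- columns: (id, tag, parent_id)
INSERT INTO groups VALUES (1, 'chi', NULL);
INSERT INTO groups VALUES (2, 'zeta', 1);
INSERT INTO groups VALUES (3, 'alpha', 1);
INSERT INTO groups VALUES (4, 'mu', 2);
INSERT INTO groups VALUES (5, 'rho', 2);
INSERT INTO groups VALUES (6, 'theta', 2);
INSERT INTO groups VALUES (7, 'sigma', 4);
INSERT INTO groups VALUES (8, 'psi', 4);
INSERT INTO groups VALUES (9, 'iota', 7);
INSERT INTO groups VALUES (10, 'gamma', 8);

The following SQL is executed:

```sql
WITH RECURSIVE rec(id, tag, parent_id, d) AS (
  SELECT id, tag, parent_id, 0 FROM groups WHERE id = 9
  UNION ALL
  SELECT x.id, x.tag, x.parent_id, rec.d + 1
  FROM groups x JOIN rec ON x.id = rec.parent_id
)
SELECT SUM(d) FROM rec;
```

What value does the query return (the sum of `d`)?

10

Base: id=9 (iota), parent_id=7, d 0.
Iteration 1: join on id=7 -> sigma (id 7, parent_id=4, d 1).
Iteration 2: join on id=4 -> mu (id 4, parent_id=2, d 2).
Iteration 3: join on id=2 -> zeta (id 2, parent_id=1, d 3).
Iteration 4: join on id=1 -> chi (id 1, parent_id=NULL, d 4).
Iteration 5: parent_id is NULL; no match; recursion stops.
SUM(d) = 0 + 1 + 2 + 3 + 4 = 10.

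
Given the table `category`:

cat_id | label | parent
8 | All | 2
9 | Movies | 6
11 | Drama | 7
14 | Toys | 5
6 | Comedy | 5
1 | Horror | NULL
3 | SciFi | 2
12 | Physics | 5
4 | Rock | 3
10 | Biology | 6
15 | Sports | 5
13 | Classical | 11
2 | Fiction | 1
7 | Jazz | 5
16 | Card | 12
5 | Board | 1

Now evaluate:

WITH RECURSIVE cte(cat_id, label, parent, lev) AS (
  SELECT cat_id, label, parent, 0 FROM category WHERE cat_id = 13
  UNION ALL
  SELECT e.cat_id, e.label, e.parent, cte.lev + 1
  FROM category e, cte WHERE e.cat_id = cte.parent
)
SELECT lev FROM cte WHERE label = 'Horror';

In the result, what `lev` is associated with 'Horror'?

4

Base: cat_id=13 (Classical), parent=11, lev 0.
Iteration 1: join on cat_id=11 -> Drama (id 11, parent=7, lev 1).
Iteration 2: join on cat_id=7 -> Jazz (id 7, parent=5, lev 2).
Iteration 3: join on cat_id=5 -> Board (id 5, parent=1, lev 3).
Iteration 4: join on cat_id=1 -> Horror (id 1, parent=NULL, lev 4).
Iteration 5: parent is NULL; no match; recursion stops.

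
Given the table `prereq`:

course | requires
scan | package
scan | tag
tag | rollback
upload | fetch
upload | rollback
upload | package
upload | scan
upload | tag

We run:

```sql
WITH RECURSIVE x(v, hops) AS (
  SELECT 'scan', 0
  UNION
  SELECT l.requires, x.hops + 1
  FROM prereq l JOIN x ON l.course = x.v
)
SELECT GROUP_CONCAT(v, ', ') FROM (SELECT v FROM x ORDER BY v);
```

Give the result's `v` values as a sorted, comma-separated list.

Base: (scan, hops=0).
Iteration 1: edges from {scan} -> (package, hops=1), (tag, hops=1).
Iteration 2: edges from {package,tag} -> (rollback, hops=2).
Iteration 3: no outgoing edges from {rollback}; recursion stops.

package, rollback, scan, tag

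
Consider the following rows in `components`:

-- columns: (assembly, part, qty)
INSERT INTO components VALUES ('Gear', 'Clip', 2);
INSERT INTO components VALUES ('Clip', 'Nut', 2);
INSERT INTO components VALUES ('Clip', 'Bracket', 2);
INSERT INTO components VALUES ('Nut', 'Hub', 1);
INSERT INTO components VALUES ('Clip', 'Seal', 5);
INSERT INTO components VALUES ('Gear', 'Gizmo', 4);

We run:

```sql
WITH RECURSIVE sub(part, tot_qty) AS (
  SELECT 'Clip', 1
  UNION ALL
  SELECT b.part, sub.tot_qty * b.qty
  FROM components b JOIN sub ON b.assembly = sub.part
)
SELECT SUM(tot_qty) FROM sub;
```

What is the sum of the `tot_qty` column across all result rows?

Base: (Clip, tot_qty=1).
Iteration 1: components of {Clip} -> Bracket = 1*2 = 2, Nut = 1*2 = 2, Seal = 1*5 = 5.
Iteration 2: components of {Bracket,Nut,Seal} -> Hub = 2*1 = 2.
Iteration 3: no further components; recursion stops.
SUM(tot_qty) = 1 + 2 + 2 + 5 + 2 = 12.

12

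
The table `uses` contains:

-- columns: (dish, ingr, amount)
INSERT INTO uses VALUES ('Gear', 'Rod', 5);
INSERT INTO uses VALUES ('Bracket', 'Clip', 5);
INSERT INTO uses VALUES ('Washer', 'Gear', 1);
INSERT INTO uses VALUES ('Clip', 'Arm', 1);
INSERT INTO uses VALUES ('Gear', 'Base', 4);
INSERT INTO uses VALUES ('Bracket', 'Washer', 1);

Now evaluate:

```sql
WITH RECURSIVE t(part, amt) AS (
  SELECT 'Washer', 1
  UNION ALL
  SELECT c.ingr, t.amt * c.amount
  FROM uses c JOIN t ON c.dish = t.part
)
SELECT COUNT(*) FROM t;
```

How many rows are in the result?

Base: (Washer, amt=1).
Iteration 1: components of {Washer} -> Gear = 1*1 = 1.
Iteration 2: components of {Gear} -> Base = 1*4 = 4, Rod = 1*5 = 5.
Iteration 3: no further components; recursion stops.
Total rows emitted: 4.

4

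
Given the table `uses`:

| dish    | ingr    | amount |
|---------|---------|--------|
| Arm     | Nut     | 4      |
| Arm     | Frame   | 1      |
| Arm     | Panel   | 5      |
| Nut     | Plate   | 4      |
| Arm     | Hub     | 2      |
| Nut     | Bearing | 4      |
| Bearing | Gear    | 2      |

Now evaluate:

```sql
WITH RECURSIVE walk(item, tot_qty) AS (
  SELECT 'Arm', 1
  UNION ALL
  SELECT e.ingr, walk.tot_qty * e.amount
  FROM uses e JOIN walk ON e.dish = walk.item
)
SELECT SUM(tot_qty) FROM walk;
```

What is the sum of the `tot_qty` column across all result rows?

Base: (Arm, tot_qty=1).
Iteration 1: components of {Arm} -> Frame = 1*1 = 1, Hub = 1*2 = 2, Nut = 1*4 = 4, Panel = 1*5 = 5.
Iteration 2: components of {Frame,Hub,Nut,Panel} -> Bearing = 4*4 = 16, Plate = 4*4 = 16.
Iteration 3: components of {Bearing,Plate} -> Gear = 16*2 = 32.
Iteration 4: no further components; recursion stops.
SUM(tot_qty) = 1 + 4 + 1 + 5 + 2 + 16 + 16 + 32 = 77.

77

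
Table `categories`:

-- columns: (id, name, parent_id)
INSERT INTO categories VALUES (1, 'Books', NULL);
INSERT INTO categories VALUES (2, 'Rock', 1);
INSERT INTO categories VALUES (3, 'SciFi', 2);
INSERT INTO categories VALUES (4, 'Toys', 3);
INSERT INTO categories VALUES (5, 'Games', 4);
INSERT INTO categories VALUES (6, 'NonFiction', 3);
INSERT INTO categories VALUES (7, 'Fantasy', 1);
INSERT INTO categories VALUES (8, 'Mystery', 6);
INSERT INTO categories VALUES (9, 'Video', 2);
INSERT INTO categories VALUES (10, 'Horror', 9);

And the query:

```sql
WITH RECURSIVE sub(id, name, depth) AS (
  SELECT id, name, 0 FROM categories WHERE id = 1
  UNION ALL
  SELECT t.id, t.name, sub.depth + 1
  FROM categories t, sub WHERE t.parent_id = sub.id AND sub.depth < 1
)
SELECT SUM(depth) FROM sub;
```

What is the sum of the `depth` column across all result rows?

Base: id=1 (Books) at depth 0.
Iteration 1: rows with parent_id in {1} -> Rock (id 2, depth 1), Fantasy (id 7, depth 1).
Iteration 2: depth < 1 fails for all current rows; recursion stops.
SUM(depth) = 0 + 1 + 1 = 2.

2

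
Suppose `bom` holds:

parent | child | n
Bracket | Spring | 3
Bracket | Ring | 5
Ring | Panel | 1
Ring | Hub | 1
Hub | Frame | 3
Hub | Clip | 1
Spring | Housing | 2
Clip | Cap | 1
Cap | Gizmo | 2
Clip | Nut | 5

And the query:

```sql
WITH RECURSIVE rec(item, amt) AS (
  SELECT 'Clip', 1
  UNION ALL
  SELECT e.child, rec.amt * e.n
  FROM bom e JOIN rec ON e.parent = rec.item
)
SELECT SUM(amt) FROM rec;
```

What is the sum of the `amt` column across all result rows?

Base: (Clip, amt=1).
Iteration 1: components of {Clip} -> Cap = 1*1 = 1, Nut = 1*5 = 5.
Iteration 2: components of {Cap,Nut} -> Gizmo = 1*2 = 2.
Iteration 3: no further components; recursion stops.
SUM(amt) = 1 + 1 + 5 + 2 = 9.

9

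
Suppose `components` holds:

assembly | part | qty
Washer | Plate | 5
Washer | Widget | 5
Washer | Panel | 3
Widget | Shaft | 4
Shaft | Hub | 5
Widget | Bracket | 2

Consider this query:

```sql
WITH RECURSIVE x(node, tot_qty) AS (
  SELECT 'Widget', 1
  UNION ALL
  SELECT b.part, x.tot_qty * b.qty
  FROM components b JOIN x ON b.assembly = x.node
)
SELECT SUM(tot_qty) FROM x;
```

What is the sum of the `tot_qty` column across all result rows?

Base: (Widget, tot_qty=1).
Iteration 1: components of {Widget} -> Bracket = 1*2 = 2, Shaft = 1*4 = 4.
Iteration 2: components of {Bracket,Shaft} -> Hub = 4*5 = 20.
Iteration 3: no further components; recursion stops.
SUM(tot_qty) = 1 + 4 + 2 + 20 = 27.

27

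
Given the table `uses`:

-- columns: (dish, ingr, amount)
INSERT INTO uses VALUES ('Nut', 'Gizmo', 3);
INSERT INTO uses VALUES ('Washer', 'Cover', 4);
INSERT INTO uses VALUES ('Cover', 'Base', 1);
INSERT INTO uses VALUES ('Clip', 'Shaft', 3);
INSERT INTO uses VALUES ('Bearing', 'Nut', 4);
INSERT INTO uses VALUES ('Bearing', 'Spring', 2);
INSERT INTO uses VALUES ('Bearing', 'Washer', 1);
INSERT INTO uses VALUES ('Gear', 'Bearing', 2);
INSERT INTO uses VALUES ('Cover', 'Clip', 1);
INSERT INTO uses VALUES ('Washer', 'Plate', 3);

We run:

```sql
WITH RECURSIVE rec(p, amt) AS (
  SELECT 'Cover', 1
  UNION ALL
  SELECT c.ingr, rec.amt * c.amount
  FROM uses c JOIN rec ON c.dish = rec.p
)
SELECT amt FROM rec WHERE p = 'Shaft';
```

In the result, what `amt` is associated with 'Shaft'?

3

Base: (Cover, amt=1).
Iteration 1: components of {Cover} -> Base = 1*1 = 1, Clip = 1*1 = 1.
Iteration 2: components of {Base,Clip} -> Shaft = 1*3 = 3.
Iteration 3: no further components; recursion stops.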